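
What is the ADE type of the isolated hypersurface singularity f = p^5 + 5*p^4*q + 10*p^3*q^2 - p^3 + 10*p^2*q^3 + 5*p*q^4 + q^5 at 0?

E_8

The Hessian of f at 0 is [[0, 0], [0, 0]] with rank 0, so corank 2. A Groebner basis of the Jacobian ideal J(f) in C{p,q} is {q^5, p*q^3 + q^4/4, p^2}; counting standard monomials gives mu = 8. Corank 2; j^3 = -p^3 is a perfect cube, so E-series; the 5-jet and mu = 8 give E_8.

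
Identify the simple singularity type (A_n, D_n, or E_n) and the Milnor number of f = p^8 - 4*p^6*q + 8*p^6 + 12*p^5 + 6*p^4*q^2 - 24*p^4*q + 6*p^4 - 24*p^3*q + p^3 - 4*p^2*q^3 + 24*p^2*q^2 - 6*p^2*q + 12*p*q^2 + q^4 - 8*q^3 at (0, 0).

The Hessian of f at 0 has rank 0. Corank 2; j^3 = (p - 2*q)^3 is a perfect cube, so E-series; the 4-jet and mu = 6 give E_6.

Type E6, Milnor number mu = 6.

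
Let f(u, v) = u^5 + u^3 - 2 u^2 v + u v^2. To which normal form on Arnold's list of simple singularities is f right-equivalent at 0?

D6

The Hessian of f at 0 has rank 0. Corank 2; j^3 = u*(u - v)^2 has shape L^2 M (L != M), so D-series; mu = 6 gives D_6.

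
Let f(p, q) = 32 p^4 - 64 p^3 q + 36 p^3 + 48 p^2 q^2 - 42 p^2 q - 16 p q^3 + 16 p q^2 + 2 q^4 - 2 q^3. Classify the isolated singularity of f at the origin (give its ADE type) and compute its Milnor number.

The Hessian of f at 0 is [[0, 0], [0, 0]] with rank 0, so corank 2. A Groebner basis of the Jacobian ideal J(f) in C{p,q} is {p*q^2 - 27*p*q/8 + 9*q^2/8, -81*p*q/8 + q^3 + 27*q^2/8, p^2 - 5*p*q/6 + q^2/6}; counting standard monomials gives mu = 5. Corank 2; j^3 = 2*(2*p - q)*(3*p - q)^2 has shape L^2 M (L != M), so D-series; mu = 5 gives D_5.

Type D_{5}, Milnor number mu = 5.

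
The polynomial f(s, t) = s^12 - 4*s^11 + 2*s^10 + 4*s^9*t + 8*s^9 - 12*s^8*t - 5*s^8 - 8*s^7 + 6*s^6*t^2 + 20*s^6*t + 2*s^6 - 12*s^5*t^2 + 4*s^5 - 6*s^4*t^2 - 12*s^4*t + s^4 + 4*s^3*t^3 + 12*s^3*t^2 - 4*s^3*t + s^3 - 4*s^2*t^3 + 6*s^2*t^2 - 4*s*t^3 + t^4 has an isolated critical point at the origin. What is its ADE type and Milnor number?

Type E6, Milnor number mu = 6.

The Hessian of f at 0 has rank 0. Corank 2; j^3 = s^3 is a perfect cube, so E-series; the 4-jet and mu = 6 give E_6.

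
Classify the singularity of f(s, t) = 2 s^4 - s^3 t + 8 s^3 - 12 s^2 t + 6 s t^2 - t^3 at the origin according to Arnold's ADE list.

E7

The Hessian of f at 0 has rank 0. Corank 2; j^3 = (2*s - t)^3 is a perfect cube, so E-series; the 4-jet and mu = 7 give E_7.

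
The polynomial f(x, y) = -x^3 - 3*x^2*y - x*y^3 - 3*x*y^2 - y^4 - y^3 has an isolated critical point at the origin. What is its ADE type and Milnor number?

Type E_7, Milnor number mu = 7.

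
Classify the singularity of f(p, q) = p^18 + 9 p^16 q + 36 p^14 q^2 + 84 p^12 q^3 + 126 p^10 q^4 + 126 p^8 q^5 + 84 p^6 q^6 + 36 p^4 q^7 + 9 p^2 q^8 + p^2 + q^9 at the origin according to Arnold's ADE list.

The Hessian of f at 0 has rank 1. Corank 1: A-series; mu = 8 gives A_8.

A_8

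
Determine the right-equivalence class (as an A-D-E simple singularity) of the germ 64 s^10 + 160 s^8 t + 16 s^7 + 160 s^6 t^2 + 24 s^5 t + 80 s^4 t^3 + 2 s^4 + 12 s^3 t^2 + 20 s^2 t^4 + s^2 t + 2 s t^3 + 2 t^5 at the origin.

D_6

The Hessian of f at 0 has rank 0. Corank 2; j^3 = s^2*t has shape L^2 M (L != M), so D-series; mu = 6 gives D_6.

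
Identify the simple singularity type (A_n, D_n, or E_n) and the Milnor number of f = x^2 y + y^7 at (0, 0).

Type D8, Milnor number mu = 8.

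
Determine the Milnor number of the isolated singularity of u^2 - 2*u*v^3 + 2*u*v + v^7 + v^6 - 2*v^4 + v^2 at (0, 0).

The Hessian of f at 0 has rank 1. Corank 1: A-series; mu = 6 gives A_6.

6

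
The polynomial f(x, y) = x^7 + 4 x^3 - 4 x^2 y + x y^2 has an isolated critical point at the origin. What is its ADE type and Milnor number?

Type D_8, Milnor number mu = 8.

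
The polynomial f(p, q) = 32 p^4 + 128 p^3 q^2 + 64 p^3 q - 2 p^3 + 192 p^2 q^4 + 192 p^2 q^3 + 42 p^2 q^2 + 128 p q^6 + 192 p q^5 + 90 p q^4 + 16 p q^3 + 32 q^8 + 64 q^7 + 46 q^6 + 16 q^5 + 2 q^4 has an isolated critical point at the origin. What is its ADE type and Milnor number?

The Hessian of f at 0 has rank 0. Corank 2; j^3 = -2*p^3 is a perfect cube, so E-series; the 4-jet and mu = 6 give E_6.

Type E_{6}, Milnor number mu = 6.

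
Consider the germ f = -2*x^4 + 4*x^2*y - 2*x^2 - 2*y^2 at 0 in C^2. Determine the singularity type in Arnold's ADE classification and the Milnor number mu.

Type A_1, Milnor number mu = 1.

The Hessian of f at 0 is [[-4, 0], [0, -4]] with rank 2, so corank 0. A Groebner basis of the Jacobian ideal J(f) in C{x,y} is {x, y}; counting standard monomials gives mu = 1. Corank 0: nondegenerate Morse point, so A_1.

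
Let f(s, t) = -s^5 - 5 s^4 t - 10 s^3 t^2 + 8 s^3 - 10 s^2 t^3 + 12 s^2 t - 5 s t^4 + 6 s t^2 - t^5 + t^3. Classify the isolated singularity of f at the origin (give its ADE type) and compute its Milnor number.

The Hessian of f at 0 is [[0, 0], [0, 0]] with rank 0, so corank 2. A Groebner basis of the Jacobian ideal J(f) in C{s,t} is {t^5, s*t^3 + 5*t^4/8, s^2 + s*t + t^2/4}; counting standard monomials gives mu = 8. Corank 2; j^3 = (2*s + t)^3 is a perfect cube, so E-series; the 5-jet and mu = 8 give E_8.

Type E_8, Milnor number mu = 8.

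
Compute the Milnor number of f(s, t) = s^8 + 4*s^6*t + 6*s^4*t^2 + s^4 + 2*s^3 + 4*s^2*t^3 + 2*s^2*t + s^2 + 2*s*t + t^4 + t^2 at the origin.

The Hessian of f at 0 has rank 1. Corank 1: A-series; mu = 3 gives A_3.

3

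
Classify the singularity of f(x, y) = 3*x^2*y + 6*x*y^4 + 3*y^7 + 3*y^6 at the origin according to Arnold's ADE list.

The Hessian of f at 0 is [[0, 0], [0, 0]] with rank 0, so corank 2. A Groebner basis of the Jacobian ideal J(f) in C{x,y} is {x*y + y^4, x^3, x^2*y, -x^2/6 + x*y^2}; counting standard monomials gives mu = 7. Corank 2; j^3 = 3*x^2*y has shape L^2 M (L != M), so D-series; mu = 7 gives D_7.

D_7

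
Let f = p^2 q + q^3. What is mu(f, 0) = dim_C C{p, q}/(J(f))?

4

The Hessian of f at 0 is [[0, 0], [0, 0]] with rank 0, so corank 2. A Groebner basis of the Jacobian ideal J(f) in C{p,q} is {q^3, p^2 + 3*q^2, p*q}; counting standard monomials gives mu = 4. Corank 2; j^3 = q*(p^2 + q^2) splits into three distinct lines over C (the quadratic factor has nonzero discriminant), so D_4.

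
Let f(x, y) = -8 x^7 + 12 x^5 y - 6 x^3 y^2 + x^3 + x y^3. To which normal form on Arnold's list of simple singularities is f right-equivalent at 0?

E_{7}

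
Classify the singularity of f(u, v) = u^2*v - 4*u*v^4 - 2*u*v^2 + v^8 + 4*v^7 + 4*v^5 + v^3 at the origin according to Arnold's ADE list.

D9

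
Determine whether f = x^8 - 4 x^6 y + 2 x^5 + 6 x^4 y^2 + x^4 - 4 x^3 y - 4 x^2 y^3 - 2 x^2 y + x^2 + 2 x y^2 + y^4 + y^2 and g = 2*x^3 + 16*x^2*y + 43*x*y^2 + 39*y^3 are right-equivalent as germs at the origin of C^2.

The Hessian of f at 0 has rank 2. Corank 0: nondegenerate Morse point, so A_1. The Hessian of g at 0 has rank 0. Corank 2; j^3 = (x + 3*y)*(2*x^2 + 10*x*y + 13*y^2) splits into three distinct lines over C (the quadratic factor has nonzero discriminant), so D_4. f is A_1 but g is D_4, hence not right-equivalent.

No.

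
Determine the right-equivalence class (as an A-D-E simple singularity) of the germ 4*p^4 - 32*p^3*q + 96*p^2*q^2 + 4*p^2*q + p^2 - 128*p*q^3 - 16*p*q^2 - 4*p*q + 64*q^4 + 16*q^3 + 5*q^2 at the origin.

The Hessian of f at 0 is [[2, -4], [-4, 10]] with rank 2, so corank 0. A Groebner basis of the Jacobian ideal J(f) in C{p,q} is {p, q}; counting standard monomials gives mu = 1. Corank 0: nondegenerate Morse point, so A_1.

A_{1}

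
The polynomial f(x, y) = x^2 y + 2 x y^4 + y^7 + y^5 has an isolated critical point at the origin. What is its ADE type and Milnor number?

The Hessian of f at 0 has rank 0. Corank 2; j^3 = x^2*y has shape L^2 M (L != M), so D-series; mu = 6 gives D_6.

Type D6, Milnor number mu = 6.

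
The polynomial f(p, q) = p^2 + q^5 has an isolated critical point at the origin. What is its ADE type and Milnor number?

Type A4, Milnor number mu = 4.

The Hessian of f at 0 has rank 1. Corank 1: A-series; mu = 4 gives A_4.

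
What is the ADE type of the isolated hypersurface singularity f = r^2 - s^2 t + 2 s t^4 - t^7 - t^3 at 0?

D_4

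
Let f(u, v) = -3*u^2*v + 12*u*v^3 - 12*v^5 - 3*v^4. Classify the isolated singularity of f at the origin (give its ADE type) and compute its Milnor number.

The Hessian of f at 0 has rank 0. Corank 2; j^3 = -3*u^2*v has shape L^2 M (L != M), so D-series; mu = 5 gives D_5.

Type D_5, Milnor number mu = 5.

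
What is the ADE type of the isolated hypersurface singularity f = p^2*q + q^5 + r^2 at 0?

D_{6}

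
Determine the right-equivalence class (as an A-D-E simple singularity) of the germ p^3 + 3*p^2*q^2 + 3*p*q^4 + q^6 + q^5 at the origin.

E_8

The Hessian of f at 0 is [[0, 0], [0, 0]] with rank 0, so corank 2. A Groebner basis of the Jacobian ideal J(f) in C{p,q} is {q^4, p^3, p^2/2 + p*q^2}; counting standard monomials gives mu = 8. Corank 2; j^3 = p^3 is a perfect cube, so E-series; the 5-jet and mu = 8 give E_8.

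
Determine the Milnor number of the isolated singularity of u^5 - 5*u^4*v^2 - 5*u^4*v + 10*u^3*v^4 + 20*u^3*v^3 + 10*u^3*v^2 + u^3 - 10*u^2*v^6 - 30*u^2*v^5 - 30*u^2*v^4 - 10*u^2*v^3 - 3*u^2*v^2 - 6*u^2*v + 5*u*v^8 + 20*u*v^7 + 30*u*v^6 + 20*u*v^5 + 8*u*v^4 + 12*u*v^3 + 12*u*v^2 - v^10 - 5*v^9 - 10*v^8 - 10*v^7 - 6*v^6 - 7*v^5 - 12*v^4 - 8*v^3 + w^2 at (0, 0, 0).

8

The Hessian of f at 0 has rank 1. Corank 2; j^3 = (u - 2*v)^3 is a perfect cube, so E-series; the 5-jet and mu = 8 give E_8.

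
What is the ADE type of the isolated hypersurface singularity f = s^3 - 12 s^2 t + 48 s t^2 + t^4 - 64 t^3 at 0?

E_6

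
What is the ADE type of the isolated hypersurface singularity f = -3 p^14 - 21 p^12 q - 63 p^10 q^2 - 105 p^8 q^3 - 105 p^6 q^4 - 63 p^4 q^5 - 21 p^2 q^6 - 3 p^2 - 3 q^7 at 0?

A6

The Hessian of f at 0 is [[-6, 0], [0, 0]] with rank 1, so corank 1. A Groebner basis of the Jacobian ideal J(f) in C{p,q} is {q^6, p}; counting standard monomials gives mu = 6. Corank 1: A-series; mu = 6 gives A_6.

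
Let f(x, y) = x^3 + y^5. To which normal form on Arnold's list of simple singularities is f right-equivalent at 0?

E8

The Hessian of f at 0 has rank 0. Corank 2; j^3 = x^3 is a perfect cube, so E-series; the 5-jet and mu = 8 give E_8.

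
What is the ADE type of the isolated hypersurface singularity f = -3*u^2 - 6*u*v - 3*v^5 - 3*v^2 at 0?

A_{4}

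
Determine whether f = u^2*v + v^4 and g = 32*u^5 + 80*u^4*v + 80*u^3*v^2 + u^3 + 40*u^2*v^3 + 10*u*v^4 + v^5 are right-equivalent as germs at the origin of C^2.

The Hessian of f at 0 has rank 0. Corank 2; j^3 = u^2*v has shape L^2 M (L != M), so D-series; mu = 5 gives D_5. The Hessian of g at 0 has rank 0. Corank 2; j^3 = u^3 is a perfect cube, so E-series; the 5-jet and mu = 8 give E_8. f is D_5 but g is E_8, hence not right-equivalent.

No.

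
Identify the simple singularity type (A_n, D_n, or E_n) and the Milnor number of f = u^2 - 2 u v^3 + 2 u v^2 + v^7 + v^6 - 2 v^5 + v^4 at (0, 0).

Type A_6, Milnor number mu = 6.

The Hessian of f at 0 is [[2, 0], [0, 0]] with rank 1, so corank 1. A Groebner basis of the Jacobian ideal J(f) in C{u,v} is {u^3, u^2*v + u^2/2 - u*v/2 - u/2 - v^2/2, u^2/2 + u*v^2 + u*v/2 + u/2 + v^2/2, -u + v^3 - v^2}; counting standard monomials gives mu = 6. Corank 1: A-series; mu = 6 gives A_6.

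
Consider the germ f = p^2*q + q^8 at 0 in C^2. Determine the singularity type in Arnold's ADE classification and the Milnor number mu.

Type D9, Milnor number mu = 9.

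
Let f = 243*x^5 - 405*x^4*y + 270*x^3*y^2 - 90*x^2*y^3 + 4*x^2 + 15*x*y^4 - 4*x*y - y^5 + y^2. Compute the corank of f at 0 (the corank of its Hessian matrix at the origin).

1

Hessian at 0 has rank 1.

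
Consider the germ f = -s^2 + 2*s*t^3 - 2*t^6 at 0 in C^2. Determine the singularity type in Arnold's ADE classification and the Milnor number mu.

The Hessian of f at 0 has rank 1. Corank 1: A-series; mu = 5 gives A_5.

Type A_{5}, Milnor number mu = 5.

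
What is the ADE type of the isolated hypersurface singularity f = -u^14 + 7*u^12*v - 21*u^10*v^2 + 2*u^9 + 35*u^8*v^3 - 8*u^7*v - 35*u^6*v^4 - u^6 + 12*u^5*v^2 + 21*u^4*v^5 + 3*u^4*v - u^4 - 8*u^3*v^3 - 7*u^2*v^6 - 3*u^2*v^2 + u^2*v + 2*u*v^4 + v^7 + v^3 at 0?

D_4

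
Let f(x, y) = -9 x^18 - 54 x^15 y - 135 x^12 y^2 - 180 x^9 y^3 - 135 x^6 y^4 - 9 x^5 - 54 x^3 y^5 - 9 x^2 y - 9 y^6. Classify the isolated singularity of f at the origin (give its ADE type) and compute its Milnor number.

The Hessian of f at 0 has rank 0. Corank 2; j^3 = -9*x^2*y has shape L^2 M (L != M), so D-series; mu = 7 gives D_7.

Type D_7, Milnor number mu = 7.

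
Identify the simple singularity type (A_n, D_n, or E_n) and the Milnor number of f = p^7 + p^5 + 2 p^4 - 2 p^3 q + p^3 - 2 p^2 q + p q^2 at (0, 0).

Type D_8, Milnor number mu = 8.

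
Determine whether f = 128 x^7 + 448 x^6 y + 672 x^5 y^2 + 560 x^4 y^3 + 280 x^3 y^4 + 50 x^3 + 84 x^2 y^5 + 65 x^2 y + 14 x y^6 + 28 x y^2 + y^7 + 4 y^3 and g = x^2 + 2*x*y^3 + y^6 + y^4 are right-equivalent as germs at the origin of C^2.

The Hessian of f at 0 is [[0, 0], [0, 0]] with rank 0, so corank 2. A Groebner basis of the Jacobian ideal J(f) in C{x,y} is {-78125*x*y/14 + y^6 - 15625*y^2/7, x*y^2 + 2*y^3/5, x^2 + 9*x*y/10 + y^2/5}; counting standard monomials gives mu = 8. Corank 2; j^3 = (2*x + y)*(5*x + 2*y)^2 has shape L^2 M (L != M), so D-series; mu = 8 gives D_8. The Hessian of g at 0 is [[2, 0], [0, 0]] with rank 1, so corank 1. A Groebner basis of the Jacobian ideal J(g) in C{x,y} is {y^3, x}; counting standard monomials gives mu = 3. Corank 1: A-series; mu = 3 gives A_3. f is D_8 but g is A_3, hence not right-equivalent.

No.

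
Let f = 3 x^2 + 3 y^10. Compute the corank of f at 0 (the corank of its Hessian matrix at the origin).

The Hessian at 0 is [[6, 0], [0, 0]] of rank 1; hence corank 1.

1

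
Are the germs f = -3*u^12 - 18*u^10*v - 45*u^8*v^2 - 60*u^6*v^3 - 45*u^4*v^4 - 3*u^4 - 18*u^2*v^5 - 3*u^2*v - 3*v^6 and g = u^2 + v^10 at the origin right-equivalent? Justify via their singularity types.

The Hessian of f at 0 has rank 0. Corank 2; j^3 = -3*u^2*v has shape L^2 M (L != M), so D-series; mu = 7 gives D_7. The Hessian of g at 0 has rank 1. Corank 1: A-series; mu = 9 gives A_9. f is D_7 but g is A_9, hence not right-equivalent.

No.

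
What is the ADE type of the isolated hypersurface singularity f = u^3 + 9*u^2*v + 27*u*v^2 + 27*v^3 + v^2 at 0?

The Hessian of f at 0 has rank 1. Corank 1: A-series; mu = 2 gives A_2.

A2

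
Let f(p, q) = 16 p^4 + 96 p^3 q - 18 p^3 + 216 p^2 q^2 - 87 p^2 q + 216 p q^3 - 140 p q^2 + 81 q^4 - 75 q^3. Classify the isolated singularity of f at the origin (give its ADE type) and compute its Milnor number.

The Hessian of f at 0 is [[0, 0], [0, 0]] with rank 0, so corank 2. A Groebner basis of the Jacobian ideal J(f) in C{p,q} is {p*q^2 - 135*p*q/8 - 225*q^2/8, 81*p*q/8 + q^3 + 135*q^2/8, p^2 + 19*p*q/6 + 5*q^2/2}; counting standard monomials gives mu = 5. Corank 2; j^3 = -(2*p + 3*q)*(3*p + 5*q)^2 has shape L^2 M (L != M), so D-series; mu = 5 gives D_5.

Type D_5, Milnor number mu = 5.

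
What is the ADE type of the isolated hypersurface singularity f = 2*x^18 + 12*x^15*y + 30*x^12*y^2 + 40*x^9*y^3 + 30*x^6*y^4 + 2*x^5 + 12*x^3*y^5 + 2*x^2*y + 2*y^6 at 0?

D_{7}

The Hessian of f at 0 has rank 0. Corank 2; j^3 = 2*x^2*y has shape L^2 M (L != M), so D-series; mu = 7 gives D_7.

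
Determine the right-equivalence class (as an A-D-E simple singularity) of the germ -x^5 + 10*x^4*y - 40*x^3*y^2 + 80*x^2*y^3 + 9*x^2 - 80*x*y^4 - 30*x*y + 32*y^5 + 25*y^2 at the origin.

A4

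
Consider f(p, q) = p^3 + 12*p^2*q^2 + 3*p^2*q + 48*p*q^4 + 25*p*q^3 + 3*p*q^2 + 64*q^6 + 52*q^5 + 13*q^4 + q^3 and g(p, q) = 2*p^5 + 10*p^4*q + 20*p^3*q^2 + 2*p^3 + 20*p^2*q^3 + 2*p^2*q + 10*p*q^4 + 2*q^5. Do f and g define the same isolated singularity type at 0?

No.

The Hessian of f at 0 is [[0, 0], [0, 0]] with rank 0, so corank 2. A Groebner basis of the Jacobian ideal J(f) in C{p,q} is {-p^2/16 - p*q/8 + q^4 - q^3/48 - q^2/16, p^3 + 11*p^2/16 + 11*p*q/8 + 59*q^3/48 + 11*q^2/16, p^2*q - 23*p^2/48 - 23*p*q/24 - 167*q^3/144 - 23*q^2/48, p^2/4 + p*q^2 + p*q/2 + 13*q^3/12 + q^2/4}; counting standard monomials gives mu = 7. Corank 2; j^3 = (p + q)^3 is a perfect cube, so E-series; the 4-jet and mu = 7 give E_7. The Hessian of g at 0 is [[0, 0], [0, 0]] with rank 0, so corank 2. A Groebner basis of the Jacobian ideal J(g) in C{p,q} is {-p*q/5 + q^4, p*q^2, p^2 + p*q}; counting standard monomials gives mu = 6. Corank 2; j^3 = 2*p^2*(p + q) has shape L^2 M (L != M), so D-series; mu = 6 gives D_6. f is E_7 but g is D_6, hence not right-equivalent.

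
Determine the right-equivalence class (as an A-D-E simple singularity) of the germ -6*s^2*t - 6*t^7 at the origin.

D_{8}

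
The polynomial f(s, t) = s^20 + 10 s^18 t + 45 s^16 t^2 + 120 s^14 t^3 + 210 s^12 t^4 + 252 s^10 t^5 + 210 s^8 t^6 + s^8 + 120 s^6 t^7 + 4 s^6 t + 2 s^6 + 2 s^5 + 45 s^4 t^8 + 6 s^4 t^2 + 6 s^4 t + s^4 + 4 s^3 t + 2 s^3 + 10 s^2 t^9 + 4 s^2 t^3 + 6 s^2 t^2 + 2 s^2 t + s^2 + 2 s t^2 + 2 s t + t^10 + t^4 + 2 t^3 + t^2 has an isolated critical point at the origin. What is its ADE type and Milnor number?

Type A_9, Milnor number mu = 9.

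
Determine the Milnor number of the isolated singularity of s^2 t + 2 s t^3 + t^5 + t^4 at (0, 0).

5

The Hessian of f at 0 is [[0, 0], [0, 0]] with rank 0, so corank 2. A Groebner basis of the Jacobian ideal J(f) in C{s,t} is {s*t^2, s*t + t^3, s^2 - 4*s*t}; counting standard monomials gives mu = 5. Corank 2; j^3 = s^2*t has shape L^2 M (L != M), so D-series; mu = 5 gives D_5.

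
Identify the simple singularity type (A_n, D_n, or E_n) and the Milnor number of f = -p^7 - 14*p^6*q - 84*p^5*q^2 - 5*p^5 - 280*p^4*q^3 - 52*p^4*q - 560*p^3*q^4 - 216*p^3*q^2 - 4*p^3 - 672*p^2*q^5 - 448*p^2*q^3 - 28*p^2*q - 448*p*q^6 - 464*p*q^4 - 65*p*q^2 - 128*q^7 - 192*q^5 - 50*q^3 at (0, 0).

The Hessian of f at 0 is [[0, 0], [0, 0]] with rank 0, so corank 2. A Groebner basis of the Jacobian ideal J(f) in C{p,q} is {32*p*q/3 + q^4 + 80*q^2/3, p*q^2 + 5*q^3/2, p^2 + 25*p*q/6 + 25*q^2/6}; counting standard monomials gives mu = 6. Corank 2; j^3 = -(p + 2*q)*(2*p + 5*q)^2 has shape L^2 M (L != M), so D-series; mu = 6 gives D_6.

Type D_6, Milnor number mu = 6.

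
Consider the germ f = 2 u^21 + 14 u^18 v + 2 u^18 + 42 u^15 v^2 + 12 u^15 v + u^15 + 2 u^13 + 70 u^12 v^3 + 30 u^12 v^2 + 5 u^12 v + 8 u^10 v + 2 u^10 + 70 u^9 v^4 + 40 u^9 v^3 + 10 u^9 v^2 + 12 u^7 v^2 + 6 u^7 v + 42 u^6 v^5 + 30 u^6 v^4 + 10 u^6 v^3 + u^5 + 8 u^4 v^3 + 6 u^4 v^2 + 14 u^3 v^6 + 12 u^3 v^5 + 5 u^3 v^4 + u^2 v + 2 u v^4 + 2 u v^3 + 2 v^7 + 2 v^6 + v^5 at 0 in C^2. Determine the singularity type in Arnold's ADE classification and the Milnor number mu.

Type D8, Milnor number mu = 8.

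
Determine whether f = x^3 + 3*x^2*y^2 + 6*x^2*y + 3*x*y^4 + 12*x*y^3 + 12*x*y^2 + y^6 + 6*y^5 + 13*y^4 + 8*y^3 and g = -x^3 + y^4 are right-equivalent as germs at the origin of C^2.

Yes.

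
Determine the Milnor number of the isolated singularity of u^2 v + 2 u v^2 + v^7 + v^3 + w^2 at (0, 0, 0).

8

The Hessian of f at 0 is [[0, 0, 0], [0, 0, 0], [0, 0, 2]] with rank 1, so corank 2. A Groebner basis of the Jacobian ideal J(f) in C{u,v,w} is {u^2/7 + v^6 - v^2/7, u^3 + v^3, u*v + v^2, w}; counting standard monomials gives mu = 8. Corank 2; j^3 = v*(u + v)^2 has shape L^2 M (L != M), so D-series; mu = 8 gives D_8.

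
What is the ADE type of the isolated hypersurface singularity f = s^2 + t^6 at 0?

A_5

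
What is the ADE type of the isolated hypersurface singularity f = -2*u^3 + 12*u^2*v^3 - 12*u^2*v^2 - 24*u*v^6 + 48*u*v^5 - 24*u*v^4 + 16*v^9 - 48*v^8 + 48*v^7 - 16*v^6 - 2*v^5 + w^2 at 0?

The Hessian of f at 0 is [[0, 0, 0], [0, 0, 0], [0, 0, 2]] with rank 1, so corank 2. A Groebner basis of the Jacobian ideal J(f) in C{u,v,w} is {-u^2/4 + u*v^3 - u*v^2, v^4, u^3, u^2*v + u^2 + 4*u*v^2, w}; counting standard monomials gives mu = 8. Corank 2; j^3 = -2*u^3 is a perfect cube, so E-series; the 5-jet and mu = 8 give E_8.

E8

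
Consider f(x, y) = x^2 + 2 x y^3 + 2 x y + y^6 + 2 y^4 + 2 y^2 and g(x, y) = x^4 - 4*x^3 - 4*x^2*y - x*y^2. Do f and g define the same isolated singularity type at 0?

No.

The Hessian of f at 0 has rank 2. Corank 0: nondegenerate Morse point, so A_1. The Hessian of g at 0 has rank 0. Corank 2; j^3 = -x*(2*x + y)^2 has shape L^2 M (L != M), so D-series; mu = 5 gives D_5. f is A_1 but g is D_5, hence not right-equivalent.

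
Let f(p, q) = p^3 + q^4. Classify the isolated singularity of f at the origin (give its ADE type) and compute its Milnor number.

Type E_6, Milnor number mu = 6.

The Hessian of f at 0 is [[0, 0], [0, 0]] with rank 0, so corank 2. A Groebner basis of the Jacobian ideal J(f) in C{p,q} is {q^3, p^2}; counting standard monomials gives mu = 6. Corank 2; j^3 = p^3 is a perfect cube, so E-series; the 4-jet and mu = 6 give E_6.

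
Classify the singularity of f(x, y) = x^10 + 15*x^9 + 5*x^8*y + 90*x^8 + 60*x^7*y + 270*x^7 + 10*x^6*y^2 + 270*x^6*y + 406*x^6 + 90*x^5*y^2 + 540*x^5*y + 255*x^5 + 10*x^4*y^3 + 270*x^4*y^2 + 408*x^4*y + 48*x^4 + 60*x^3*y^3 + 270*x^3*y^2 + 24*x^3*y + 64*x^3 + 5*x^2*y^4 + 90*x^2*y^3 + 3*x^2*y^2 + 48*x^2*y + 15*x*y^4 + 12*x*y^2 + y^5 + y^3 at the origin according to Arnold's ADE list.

E8

The Hessian of f at 0 has rank 0. Corank 2; j^3 = (4*x + y)^3 is a perfect cube, so E-series; the 5-jet and mu = 8 give E_8.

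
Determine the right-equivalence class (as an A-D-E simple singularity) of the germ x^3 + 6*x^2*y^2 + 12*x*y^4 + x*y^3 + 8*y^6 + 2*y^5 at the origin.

E7

The Hessian of f at 0 has rank 0. Corank 2; j^3 = x^3 is a perfect cube, so E-series; the 4-jet and mu = 7 give E_7.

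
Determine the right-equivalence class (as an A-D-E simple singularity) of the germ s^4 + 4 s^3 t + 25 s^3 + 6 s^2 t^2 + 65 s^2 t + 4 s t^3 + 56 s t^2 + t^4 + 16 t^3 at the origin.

D5

The Hessian of f at 0 has rank 0. Corank 2; j^3 = (s + t)*(5*s + 4*t)^2 has shape L^2 M (L != M), so D-series; mu = 5 gives D_5.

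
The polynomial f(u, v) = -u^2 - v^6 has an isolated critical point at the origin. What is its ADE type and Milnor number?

The Hessian of f at 0 has rank 1. Corank 1: A-series; mu = 5 gives A_5.

Type A5, Milnor number mu = 5.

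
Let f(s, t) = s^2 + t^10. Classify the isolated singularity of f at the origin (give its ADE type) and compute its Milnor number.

The Hessian of f at 0 is [[2, 0], [0, 0]] with rank 1, so corank 1. A Groebner basis of the Jacobian ideal J(f) in C{s,t} is {t^9, s}; counting standard monomials gives mu = 9. Corank 1: A-series; mu = 9 gives A_9.

Type A_{9}, Milnor number mu = 9.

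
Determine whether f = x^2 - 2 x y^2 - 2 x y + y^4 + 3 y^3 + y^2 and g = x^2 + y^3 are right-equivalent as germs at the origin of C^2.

Yes.

The Hessian of f at 0 is [[2, -2], [-2, 2]] with rank 1, so corank 1. A Groebner basis of the Jacobian ideal J(f) in C{x,y} is {y^2, x - y}; counting standard monomials gives mu = 2. Corank 1: A-series; mu = 2 gives A_2. The Hessian of g at 0 is [[2, 0], [0, 0]] with rank 1, so corank 1. A Groebner basis of the Jacobian ideal J(g) in C{x,y} is {y^2, x}; counting standard monomials gives mu = 2. Corank 1: A-series; mu = 2 gives A_2. Both have type A_2, hence right-equivalent.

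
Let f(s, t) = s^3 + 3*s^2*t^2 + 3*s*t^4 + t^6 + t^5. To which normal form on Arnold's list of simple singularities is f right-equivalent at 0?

E_8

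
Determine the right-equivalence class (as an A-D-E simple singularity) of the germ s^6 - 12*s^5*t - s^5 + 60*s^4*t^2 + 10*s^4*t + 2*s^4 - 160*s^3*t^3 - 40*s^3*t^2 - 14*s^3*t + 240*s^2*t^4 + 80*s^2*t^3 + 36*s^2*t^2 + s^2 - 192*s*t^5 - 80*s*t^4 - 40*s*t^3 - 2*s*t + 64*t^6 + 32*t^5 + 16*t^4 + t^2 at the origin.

A_4

The Hessian of f at 0 is [[2, -2], [-2, 2]] with rank 1, so corank 1. A Groebner basis of the Jacobian ideal J(f) in C{s,t} is {-s + t^3 + t, s^2 - t^2, s*t - t^2}; counting standard monomials gives mu = 4. Corank 1: A-series; mu = 4 gives A_4.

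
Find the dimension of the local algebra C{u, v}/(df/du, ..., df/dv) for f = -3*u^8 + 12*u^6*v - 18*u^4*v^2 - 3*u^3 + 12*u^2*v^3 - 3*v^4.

6

The Hessian of f at 0 is [[0, 0], [0, 0]] with rank 0, so corank 2. A Groebner basis of the Jacobian ideal J(f) in C{u,v} is {v^3, u^2}; counting standard monomials gives mu = 6. Corank 2; j^3 = -3*u^3 is a perfect cube, so E-series; the 4-jet and mu = 6 give E_6.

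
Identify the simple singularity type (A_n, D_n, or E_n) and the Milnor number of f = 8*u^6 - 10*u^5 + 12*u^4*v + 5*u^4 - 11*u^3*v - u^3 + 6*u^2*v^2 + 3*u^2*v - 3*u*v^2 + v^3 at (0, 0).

Type E7, Milnor number mu = 7.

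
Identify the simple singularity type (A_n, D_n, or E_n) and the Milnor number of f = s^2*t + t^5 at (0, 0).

The Hessian of f at 0 has rank 0. Corank 2; j^3 = s^2*t has shape L^2 M (L != M), so D-series; mu = 6 gives D_6.

Type D_6, Milnor number mu = 6.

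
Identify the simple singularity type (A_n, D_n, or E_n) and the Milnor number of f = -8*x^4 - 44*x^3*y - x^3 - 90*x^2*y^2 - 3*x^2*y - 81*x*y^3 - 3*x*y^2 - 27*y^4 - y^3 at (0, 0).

Type E7, Milnor number mu = 7.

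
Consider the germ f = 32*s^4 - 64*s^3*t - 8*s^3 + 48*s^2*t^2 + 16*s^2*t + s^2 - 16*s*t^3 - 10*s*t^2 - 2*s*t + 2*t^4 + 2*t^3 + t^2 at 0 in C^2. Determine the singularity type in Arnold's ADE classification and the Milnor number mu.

Type A3, Milnor number mu = 3.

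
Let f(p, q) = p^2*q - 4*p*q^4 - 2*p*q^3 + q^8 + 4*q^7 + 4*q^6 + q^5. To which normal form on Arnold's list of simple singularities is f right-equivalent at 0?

The Hessian of f at 0 has rank 0. Corank 2; j^3 = p^2*q has shape L^2 M (L != M), so D-series; mu = 9 gives D_9.

D9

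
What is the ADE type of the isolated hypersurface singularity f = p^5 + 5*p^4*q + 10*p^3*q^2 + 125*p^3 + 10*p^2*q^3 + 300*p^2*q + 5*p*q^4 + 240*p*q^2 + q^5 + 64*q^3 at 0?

The Hessian of f at 0 has rank 0. Corank 2; j^3 = (5*p + 4*q)^3 is a perfect cube, so E-series; the 5-jet and mu = 8 give E_8.

E_8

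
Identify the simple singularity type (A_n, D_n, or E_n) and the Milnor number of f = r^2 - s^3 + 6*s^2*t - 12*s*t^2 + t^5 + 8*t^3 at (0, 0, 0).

The Hessian of f at 0 is [[0, 0, 0], [0, 0, 0], [0, 0, 2]] with rank 1, so corank 2. A Groebner basis of the Jacobian ideal J(f) in C{s,t,r} is {t^4, s^2 - 4*s*t + 4*t^2, r}; counting standard monomials gives mu = 8. Corank 2; j^3 = -(s - 2*t)^3 is a perfect cube, so E-series; the 5-jet and mu = 8 give E_8.

Type E_8, Milnor number mu = 8.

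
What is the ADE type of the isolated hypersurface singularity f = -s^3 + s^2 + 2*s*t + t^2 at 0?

A_{2}

The Hessian of f at 0 has rank 1. Corank 1: A-series; mu = 2 gives A_2.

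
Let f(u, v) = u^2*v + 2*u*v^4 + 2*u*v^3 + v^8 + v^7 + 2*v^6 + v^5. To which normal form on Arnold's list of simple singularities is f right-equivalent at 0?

D_9

The Hessian of f at 0 has rank 0. Corank 2; j^3 = u^2*v has shape L^2 M (L != M), so D-series; mu = 9 gives D_9.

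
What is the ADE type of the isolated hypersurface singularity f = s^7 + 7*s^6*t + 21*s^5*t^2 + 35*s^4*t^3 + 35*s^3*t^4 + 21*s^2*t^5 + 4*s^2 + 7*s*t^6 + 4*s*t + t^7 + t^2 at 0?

The Hessian of f at 0 has rank 1. Corank 1: A-series; mu = 6 gives A_6.

A_{6}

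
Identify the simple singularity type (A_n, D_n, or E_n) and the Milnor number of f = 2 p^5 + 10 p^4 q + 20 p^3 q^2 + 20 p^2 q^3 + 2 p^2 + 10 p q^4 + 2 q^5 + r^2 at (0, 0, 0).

Type A4, Milnor number mu = 4.

The Hessian of f at 0 has rank 2. Corank 1: A-series; mu = 4 gives A_4.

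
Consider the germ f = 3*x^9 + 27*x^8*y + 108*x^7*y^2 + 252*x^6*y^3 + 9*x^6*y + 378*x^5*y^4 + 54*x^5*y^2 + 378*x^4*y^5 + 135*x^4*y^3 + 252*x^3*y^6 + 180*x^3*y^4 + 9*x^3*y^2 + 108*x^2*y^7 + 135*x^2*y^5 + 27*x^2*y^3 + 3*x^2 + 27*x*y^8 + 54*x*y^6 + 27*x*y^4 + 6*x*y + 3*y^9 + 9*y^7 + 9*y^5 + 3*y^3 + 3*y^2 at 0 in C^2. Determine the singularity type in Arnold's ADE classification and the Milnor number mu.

The Hessian of f at 0 has rank 1. Corank 1: A-series; mu = 2 gives A_2.

Type A_{2}, Milnor number mu = 2.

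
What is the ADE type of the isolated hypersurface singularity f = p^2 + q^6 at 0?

The Hessian of f at 0 has rank 1. Corank 1: A-series; mu = 5 gives A_5.

A5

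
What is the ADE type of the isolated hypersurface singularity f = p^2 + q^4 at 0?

A_{3}

The Hessian of f at 0 is [[2, 0], [0, 0]] with rank 1, so corank 1. A Groebner basis of the Jacobian ideal J(f) in C{p,q} is {q^3, p}; counting standard monomials gives mu = 3. Corank 1: A-series; mu = 3 gives A_3.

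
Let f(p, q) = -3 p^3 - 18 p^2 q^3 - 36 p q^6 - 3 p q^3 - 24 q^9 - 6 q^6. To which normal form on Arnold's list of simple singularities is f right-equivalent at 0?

The Hessian of f at 0 has rank 0. Corank 2; j^3 = -3*p^3 is a perfect cube, so E-series; the 4-jet and mu = 7 give E_7.

E7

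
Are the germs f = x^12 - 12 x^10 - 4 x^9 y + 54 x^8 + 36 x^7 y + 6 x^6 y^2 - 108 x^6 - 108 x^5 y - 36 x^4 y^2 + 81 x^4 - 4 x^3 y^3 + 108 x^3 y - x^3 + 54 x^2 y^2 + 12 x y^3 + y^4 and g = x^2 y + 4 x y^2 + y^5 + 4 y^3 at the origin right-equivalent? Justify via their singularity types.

No.

The Hessian of f at 0 is [[0, 0], [0, 0]] with rank 0, so corank 2. A Groebner basis of the Jacobian ideal J(f) in C{x,y} is {y^4, x*y^2 + y^3/9, x^2}; counting standard monomials gives mu = 6. Corank 2; j^3 = -x^3 is a perfect cube, so E-series; the 4-jet and mu = 6 give E_6. The Hessian of g at 0 is [[0, 0], [0, 0]] with rank 0, so corank 2. A Groebner basis of the Jacobian ideal J(g) in C{x,y} is {x^2/5 + y^4 - 4*y^2/5, x^3 + 8*y^3, x*y + 2*y^2}; counting standard monomials gives mu = 6. Corank 2; j^3 = y*(x + 2*y)^2 has shape L^2 M (L != M), so D-series; mu = 6 gives D_6. f is E_6 but g is D_6, hence not right-equivalent.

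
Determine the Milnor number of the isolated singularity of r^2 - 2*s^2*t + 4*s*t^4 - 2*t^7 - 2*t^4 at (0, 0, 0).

5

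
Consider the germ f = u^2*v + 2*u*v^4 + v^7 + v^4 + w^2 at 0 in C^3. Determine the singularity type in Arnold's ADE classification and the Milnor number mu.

The Hessian of f at 0 is [[0, 0, 0], [0, 0, 0], [0, 0, 2]] with rank 1, so corank 2. A Groebner basis of the Jacobian ideal J(f) in C{u,v,w} is {u^3, u^2/4 + v^3, u*v, w}; counting standard monomials gives mu = 5. Corank 2; j^3 = u^2*v has shape L^2 M (L != M), so D-series; mu = 5 gives D_5.

Type D_{5}, Milnor number mu = 5.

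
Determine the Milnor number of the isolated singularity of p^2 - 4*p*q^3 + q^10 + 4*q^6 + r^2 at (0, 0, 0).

9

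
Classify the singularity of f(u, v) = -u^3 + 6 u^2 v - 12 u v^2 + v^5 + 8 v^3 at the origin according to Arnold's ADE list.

The Hessian of f at 0 has rank 0. Corank 2; j^3 = -(u - 2*v)^3 is a perfect cube, so E-series; the 5-jet and mu = 8 give E_8.

E_{8}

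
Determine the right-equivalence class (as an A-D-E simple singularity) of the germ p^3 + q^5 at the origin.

E_8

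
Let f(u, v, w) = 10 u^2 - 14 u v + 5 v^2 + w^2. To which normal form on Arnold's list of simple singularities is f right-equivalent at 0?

A_1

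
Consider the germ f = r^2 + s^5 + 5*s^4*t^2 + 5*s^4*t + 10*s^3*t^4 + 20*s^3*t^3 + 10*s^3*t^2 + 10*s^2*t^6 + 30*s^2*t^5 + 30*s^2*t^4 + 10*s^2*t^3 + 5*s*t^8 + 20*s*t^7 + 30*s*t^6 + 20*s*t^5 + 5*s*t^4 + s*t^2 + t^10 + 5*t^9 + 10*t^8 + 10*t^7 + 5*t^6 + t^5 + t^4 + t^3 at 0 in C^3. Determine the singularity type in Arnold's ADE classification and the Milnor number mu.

Type D_6, Milnor number mu = 6.

The Hessian of f at 0 is [[0, 0, 0], [0, 0, 0], [0, 0, 2]] with rank 1, so corank 2. A Groebner basis of the Jacobian ideal J(f) in C{s,t,r} is {s^4 + t^2/5, t^3, s*t + t^2, r}; counting standard monomials gives mu = 6. Corank 2; j^3 = t^2*(s + t) has shape L^2 M (L != M), so D-series; mu = 6 gives D_6.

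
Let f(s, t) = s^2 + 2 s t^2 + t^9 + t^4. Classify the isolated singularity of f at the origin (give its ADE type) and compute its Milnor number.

Type A_{8}, Milnor number mu = 8.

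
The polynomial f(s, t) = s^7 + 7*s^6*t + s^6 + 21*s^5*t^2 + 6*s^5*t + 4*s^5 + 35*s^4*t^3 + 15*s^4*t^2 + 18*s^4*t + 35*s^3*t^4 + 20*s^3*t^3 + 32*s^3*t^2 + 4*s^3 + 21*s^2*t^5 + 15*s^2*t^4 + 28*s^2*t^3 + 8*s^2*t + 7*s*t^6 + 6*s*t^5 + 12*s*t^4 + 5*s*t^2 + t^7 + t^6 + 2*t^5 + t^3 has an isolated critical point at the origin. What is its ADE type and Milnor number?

Type D_{7}, Milnor number mu = 7.

The Hessian of f at 0 has rank 0. Corank 2; j^3 = (s + t)*(2*s + t)^2 has shape L^2 M (L != M), so D-series; mu = 7 gives D_7.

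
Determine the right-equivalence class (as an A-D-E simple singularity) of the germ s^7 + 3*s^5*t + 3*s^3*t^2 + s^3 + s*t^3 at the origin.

The Hessian of f at 0 is [[0, 0], [0, 0]] with rank 0, so corank 2. A Groebner basis of the Jacobian ideal J(f) in C{s,t} is {s^3, s*t^2, 3*s^2 + t^3}; counting standard monomials gives mu = 7. Corank 2; j^3 = s^3 is a perfect cube, so E-series; the 4-jet and mu = 7 give E_7.

E_7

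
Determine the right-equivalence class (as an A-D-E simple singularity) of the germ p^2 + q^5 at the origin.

A_4

The Hessian of f at 0 has rank 1. Corank 1: A-series; mu = 4 gives A_4.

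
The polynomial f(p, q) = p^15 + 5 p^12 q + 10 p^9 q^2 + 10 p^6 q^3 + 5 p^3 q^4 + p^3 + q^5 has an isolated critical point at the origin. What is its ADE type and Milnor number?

Type E_{8}, Milnor number mu = 8.

The Hessian of f at 0 has rank 0. Corank 2; j^3 = p^3 is a perfect cube, so E-series; the 5-jet and mu = 8 give E_8.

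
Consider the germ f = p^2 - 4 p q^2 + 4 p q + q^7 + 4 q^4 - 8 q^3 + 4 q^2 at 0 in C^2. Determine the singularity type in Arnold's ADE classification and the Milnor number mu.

The Hessian of f at 0 has rank 1. Corank 1: A-series; mu = 6 gives A_6.

Type A6, Milnor number mu = 6.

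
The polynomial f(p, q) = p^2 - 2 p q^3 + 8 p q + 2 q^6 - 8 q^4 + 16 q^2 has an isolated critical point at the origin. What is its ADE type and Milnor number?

Type A_{5}, Milnor number mu = 5.

The Hessian of f at 0 is [[2, 8], [8, 32]] with rank 1, so corank 1. A Groebner basis of the Jacobian ideal J(f) in C{p,q} is {p*q^2 + 4*p + 16*q, -p + q^3 - 4*q, p^2 + 8*p*q + 16*q^2}; counting standard monomials gives mu = 5. Corank 1: A-series; mu = 5 gives A_5.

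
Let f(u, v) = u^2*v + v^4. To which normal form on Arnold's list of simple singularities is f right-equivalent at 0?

The Hessian of f at 0 has rank 0. Corank 2; j^3 = u^2*v has shape L^2 M (L != M), so D-series; mu = 5 gives D_5.

D_5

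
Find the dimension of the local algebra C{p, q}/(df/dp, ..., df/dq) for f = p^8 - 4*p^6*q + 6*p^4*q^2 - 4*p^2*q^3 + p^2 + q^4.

3

The Hessian of f at 0 is [[2, 0], [0, 0]] with rank 1, so corank 1. A Groebner basis of the Jacobian ideal J(f) in C{p,q} is {q^3, p}; counting standard monomials gives mu = 3. Corank 1: A-series; mu = 3 gives A_3.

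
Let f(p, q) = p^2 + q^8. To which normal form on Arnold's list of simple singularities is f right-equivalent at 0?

The Hessian of f at 0 has rank 1. Corank 1: A-series; mu = 7 gives A_7.

A7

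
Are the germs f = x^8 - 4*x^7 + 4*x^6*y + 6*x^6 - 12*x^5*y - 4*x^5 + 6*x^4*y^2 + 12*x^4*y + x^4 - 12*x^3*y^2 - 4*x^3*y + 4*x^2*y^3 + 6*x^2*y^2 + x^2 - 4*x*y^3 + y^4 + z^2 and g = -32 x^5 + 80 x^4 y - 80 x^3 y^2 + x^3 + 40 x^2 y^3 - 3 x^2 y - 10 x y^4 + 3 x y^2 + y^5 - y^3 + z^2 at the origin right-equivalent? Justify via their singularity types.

No.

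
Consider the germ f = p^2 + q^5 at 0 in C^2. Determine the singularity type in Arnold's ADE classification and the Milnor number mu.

The Hessian of f at 0 has rank 1. Corank 1: A-series; mu = 4 gives A_4.

Type A_{4}, Milnor number mu = 4.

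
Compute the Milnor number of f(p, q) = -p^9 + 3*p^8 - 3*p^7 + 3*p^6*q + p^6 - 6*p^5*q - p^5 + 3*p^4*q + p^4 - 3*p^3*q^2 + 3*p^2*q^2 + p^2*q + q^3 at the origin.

The Hessian of f at 0 has rank 0. Corank 2; j^3 = q*(p^2 + q^2) splits into three distinct lines over C (the quadratic factor has nonzero discriminant), so D_4.

4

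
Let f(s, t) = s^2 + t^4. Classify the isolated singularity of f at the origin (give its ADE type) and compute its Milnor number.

Type A_{3}, Milnor number mu = 3.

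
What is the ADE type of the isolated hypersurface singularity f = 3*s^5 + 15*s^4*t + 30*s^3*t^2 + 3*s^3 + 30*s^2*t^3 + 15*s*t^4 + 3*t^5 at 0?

E8

The Hessian of f at 0 has rank 0. Corank 2; j^3 = 3*s^3 is a perfect cube, so E-series; the 5-jet and mu = 8 give E_8.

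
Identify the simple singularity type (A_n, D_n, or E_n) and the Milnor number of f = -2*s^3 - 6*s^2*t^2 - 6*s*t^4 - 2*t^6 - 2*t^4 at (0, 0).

Type E_{6}, Milnor number mu = 6.

The Hessian of f at 0 is [[0, 0], [0, 0]] with rank 0, so corank 2. A Groebner basis of the Jacobian ideal J(f) in C{s,t} is {s^3, s^2*t, s^2/2 + s*t^2, t^3}; counting standard monomials gives mu = 6. Corank 2; j^3 = -2*s^3 is a perfect cube, so E-series; the 4-jet and mu = 6 give E_6.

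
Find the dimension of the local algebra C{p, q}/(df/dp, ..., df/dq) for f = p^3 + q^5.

The Hessian of f at 0 has rank 0. Corank 2; j^3 = p^3 is a perfect cube, so E-series; the 5-jet and mu = 8 give E_8.

8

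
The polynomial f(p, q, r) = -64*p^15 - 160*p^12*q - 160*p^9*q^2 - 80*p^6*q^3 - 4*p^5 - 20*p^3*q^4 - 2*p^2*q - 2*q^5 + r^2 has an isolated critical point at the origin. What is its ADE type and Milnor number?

Type D6, Milnor number mu = 6.

The Hessian of f at 0 is [[0, 0, 0], [0, 0, 0], [0, 0, 2]] with rank 1, so corank 2. A Groebner basis of the Jacobian ideal J(f) in C{p,q,r} is {p^2/5 + q^4, p^3, p*q, r}; counting standard monomials gives mu = 6. Corank 2; j^3 = -2*p^2*q has shape L^2 M (L != M), so D-series; mu = 6 gives D_6.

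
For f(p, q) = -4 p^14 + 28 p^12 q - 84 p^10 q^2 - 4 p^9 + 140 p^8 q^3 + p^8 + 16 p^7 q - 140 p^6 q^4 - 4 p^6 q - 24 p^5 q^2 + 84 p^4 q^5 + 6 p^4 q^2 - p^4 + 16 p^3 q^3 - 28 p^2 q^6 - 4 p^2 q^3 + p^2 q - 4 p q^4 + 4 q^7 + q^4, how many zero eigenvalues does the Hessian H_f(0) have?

2

Hessian at 0 has rank 0.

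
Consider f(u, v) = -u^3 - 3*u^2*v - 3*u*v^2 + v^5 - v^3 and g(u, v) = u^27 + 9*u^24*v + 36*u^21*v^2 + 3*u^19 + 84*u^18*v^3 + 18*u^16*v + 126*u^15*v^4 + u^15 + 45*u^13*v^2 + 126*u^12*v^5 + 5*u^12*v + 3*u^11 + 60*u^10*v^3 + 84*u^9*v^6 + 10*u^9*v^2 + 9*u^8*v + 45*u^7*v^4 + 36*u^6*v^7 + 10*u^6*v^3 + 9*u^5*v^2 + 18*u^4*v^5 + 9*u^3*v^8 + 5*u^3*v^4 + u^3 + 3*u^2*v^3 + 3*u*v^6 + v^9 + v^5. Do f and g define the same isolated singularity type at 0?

The Hessian of f at 0 has rank 0. Corank 2; j^3 = -(u + v)^3 is a perfect cube, so E-series; the 5-jet and mu = 8 give E_8. The Hessian of g at 0 has rank 0. Corank 2; j^3 = u^3 is a perfect cube, so E-series; the 5-jet and mu = 8 give E_8. Both have type E_8, hence right-equivalent.

Yes.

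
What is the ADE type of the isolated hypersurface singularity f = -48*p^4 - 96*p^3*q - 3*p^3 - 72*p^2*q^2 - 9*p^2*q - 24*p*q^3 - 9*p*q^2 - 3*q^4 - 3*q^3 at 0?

E_6

The Hessian of f at 0 is [[0, 0], [0, 0]] with rank 0, so corank 2. A Groebner basis of the Jacobian ideal J(f) in C{p,q} is {q^4, p*q^2 + 5*q^3/6, p^2 + 2*p*q + q^2}; counting standard monomials gives mu = 6. Corank 2; j^3 = -3*(p + q)^3 is a perfect cube, so E-series; the 4-jet and mu = 6 give E_6.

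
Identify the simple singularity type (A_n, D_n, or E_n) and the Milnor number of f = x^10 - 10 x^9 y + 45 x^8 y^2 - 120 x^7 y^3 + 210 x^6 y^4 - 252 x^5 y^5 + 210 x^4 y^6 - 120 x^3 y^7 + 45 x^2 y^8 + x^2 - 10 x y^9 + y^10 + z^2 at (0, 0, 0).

The Hessian of f at 0 is [[2, 0, 0], [0, 0, 0], [0, 0, 2]] with rank 2, so corank 1. A Groebner basis of the Jacobian ideal J(f) in C{x,y,z} is {y^9, x, z}; counting standard monomials gives mu = 9. Corank 1: A-series; mu = 9 gives A_9.

Type A9, Milnor number mu = 9.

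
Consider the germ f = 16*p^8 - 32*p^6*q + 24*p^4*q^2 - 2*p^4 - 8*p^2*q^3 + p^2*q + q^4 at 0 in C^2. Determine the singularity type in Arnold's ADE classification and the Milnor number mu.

The Hessian of f at 0 is [[0, 0], [0, 0]] with rank 0, so corank 2. A Groebner basis of the Jacobian ideal J(f) in C{p,q} is {p^3, p^2/4 + q^3, p*q}; counting standard monomials gives mu = 5. Corank 2; j^3 = p^2*q has shape L^2 M (L != M), so D-series; mu = 5 gives D_5.

Type D5, Milnor number mu = 5.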